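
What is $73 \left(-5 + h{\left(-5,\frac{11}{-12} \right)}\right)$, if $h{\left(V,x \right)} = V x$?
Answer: $- \frac{365}{12} \approx -30.417$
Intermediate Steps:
$73 \left(-5 + h{\left(-5,\frac{11}{-12} \right)}\right) = 73 \left(-5 - 5 \frac{11}{-12}\right) = 73 \left(-5 - 5 \cdot 11 \left(- \frac{1}{12}\right)\right) = 73 \left(-5 - - \frac{55}{12}\right) = 73 \left(-5 + \frac{55}{12}\right) = 73 \left(- \frac{5}{12}\right) = - \frac{365}{12}$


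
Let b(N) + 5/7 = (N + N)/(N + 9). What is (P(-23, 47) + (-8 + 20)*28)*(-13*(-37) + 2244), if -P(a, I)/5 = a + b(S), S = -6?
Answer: 9052450/7 ≈ 1.2932e+6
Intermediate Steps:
b(N) = -5/7 + 2*N/(9 + N) (b(N) = -5/7 + (N + N)/(N + 9) = -5/7 + (2*N)/(9 + N) = -5/7 + 2*N/(9 + N))
P(a, I) = 165/7 - 5*a (P(a, I) = -5*(a + 9*(-5 - 6)/(7*(9 - 6))) = -5*(a + (9/7)*(-11)/3) = -5*(a + (9/7)*(1/3)*(-11)) = -5*(a - 33/7) = -5*(-33/7 + a) = 165/7 - 5*a)
(P(-23, 47) + (-8 + 20)*28)*(-13*(-37) + 2244) = ((165/7 - 5*(-23)) + (-8 + 20)*28)*(-13*(-37) + 2244) = ((165/7 + 115) + 12*28)*(481 + 2244) = (970/7 + 336)*2725 = (3322/7)*2725 = 9052450/7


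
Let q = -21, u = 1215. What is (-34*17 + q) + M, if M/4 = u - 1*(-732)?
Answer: 7189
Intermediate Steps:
M = 7788 (M = 4*(1215 - 1*(-732)) = 4*(1215 + 732) = 4*1947 = 7788)
(-34*17 + q) + M = (-34*17 - 21) + 7788 = (-578 - 21) + 7788 = -599 + 7788 = 7189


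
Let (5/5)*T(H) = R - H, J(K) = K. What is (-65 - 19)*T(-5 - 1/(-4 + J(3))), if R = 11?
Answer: -1260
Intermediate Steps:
T(H) = 11 - H
(-65 - 19)*T(-5 - 1/(-4 + J(3))) = (-65 - 19)*(11 - (-5 - 1/(-4 + 3))) = -84*(11 - (-5 - 1/(-1))) = -84*(11 - (-5 - 1*(-1))) = -84*(11 - (-5 + 1)) = -84*(11 - 1*(-4)) = -84*(11 + 4) = -84*15 = -1260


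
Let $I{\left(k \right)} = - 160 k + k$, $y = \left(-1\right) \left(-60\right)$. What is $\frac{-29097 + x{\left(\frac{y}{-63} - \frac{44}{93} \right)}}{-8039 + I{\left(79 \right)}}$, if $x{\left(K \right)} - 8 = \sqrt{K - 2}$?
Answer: $\frac{29089}{20600} - \frac{i \sqrt{1451730}}{13410600} \approx 1.4121 - 8.9845 \cdot 10^{-5} i$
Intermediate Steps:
$y = 60$
$x{\left(K \right)} = 8 + \sqrt{-2 + K}$ ($x{\left(K \right)} = 8 + \sqrt{K - 2} = 8 + \sqrt{-2 + K}$)
$I{\left(k \right)} = - 159 k$
$\frac{-29097 + x{\left(\frac{y}{-63} - \frac{44}{93} \right)}}{-8039 + I{\left(79 \right)}} = \frac{-29097 + \left(8 + \sqrt{-2 + \left(\frac{60}{-63} - \frac{44}{93}\right)}\right)}{-8039 - 12561} = \frac{-29097 + \left(8 + \sqrt{-2 + \left(60 \left(- \frac{1}{63}\right) - \frac{44}{93}\right)}\right)}{-8039 - 12561} = \frac{-29097 + \left(8 + \sqrt{-2 - \frac{928}{651}}\right)}{-20600} = \left(-29097 + \left(8 + \sqrt{-2 - \frac{928}{651}}\right)\right) \left(- \frac{1}{20600}\right) = \left(-29097 + \left(8 + \sqrt{- \frac{2230}{651}}\right)\right) \left(- \frac{1}{20600}\right) = \left(-29097 + \left(8 + \frac{i \sqrt{1451730}}{651}\right)\right) \left(- \frac{1}{20600}\right) = \left(-29089 + \frac{i \sqrt{1451730}}{651}\right) \left(- \frac{1}{20600}\right) = \frac{29089}{20600} - \frac{i \sqrt{1451730}}{13410600}$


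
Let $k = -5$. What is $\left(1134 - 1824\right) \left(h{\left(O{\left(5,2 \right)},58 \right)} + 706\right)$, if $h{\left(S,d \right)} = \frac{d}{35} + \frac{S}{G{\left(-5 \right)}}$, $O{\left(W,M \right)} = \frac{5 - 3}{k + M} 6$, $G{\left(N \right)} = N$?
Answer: $- \frac{3421848}{7} \approx -4.8884 \cdot 10^{5}$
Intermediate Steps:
$O{\left(W,M \right)} = \frac{12}{-5 + M}$ ($O{\left(W,M \right)} = \frac{5 - 3}{-5 + M} 6 = \frac{2}{-5 + M} 6 = \frac{12}{-5 + M}$)
$h{\left(S,d \right)} = - \frac{S}{5} + \frac{d}{35}$ ($h{\left(S,d \right)} = \frac{d}{35} + \frac{S}{-5} = d \frac{1}{35} + S \left(- \frac{1}{5}\right) = \frac{d}{35} - \frac{S}{5} = - \frac{S}{5} + \frac{d}{35}$)
$\left(1134 - 1824\right) \left(h{\left(O{\left(5,2 \right)},58 \right)} + 706\right) = \left(1134 - 1824\right) \left(\left(- \frac{12 \frac{1}{-5 + 2}}{5} + \frac{1}{35} \cdot 58\right) + 706\right) = - 690 \left(\left(- \frac{12 \frac{1}{-3}}{5} + \frac{58}{35}\right) + 706\right) = - 690 \left(\left(- \frac{12 \left(- \frac{1}{3}\right)}{5} + \frac{58}{35}\right) + 706\right) = - 690 \left(\left(\left(- \frac{1}{5}\right) \left(-4\right) + \frac{58}{35}\right) + 706\right) = - 690 \left(\left(\frac{4}{5} + \frac{58}{35}\right) + 706\right) = - 690 \left(\frac{86}{35} + 706\right) = \left(-690\right) \frac{24796}{35} = - \frac{3421848}{7}$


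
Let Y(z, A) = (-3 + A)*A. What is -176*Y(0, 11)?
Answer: -15488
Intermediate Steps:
Y(z, A) = A*(-3 + A)
-176*Y(0, 11) = -1936*(-3 + 11) = -1936*8 = -176*88 = -15488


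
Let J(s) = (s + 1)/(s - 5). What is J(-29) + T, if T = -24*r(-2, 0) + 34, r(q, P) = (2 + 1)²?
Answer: -3080/17 ≈ -181.18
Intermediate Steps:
r(q, P) = 9 (r(q, P) = 3² = 9)
J(s) = (1 + s)/(-5 + s)
T = -182 (T = -24*9 + 34 = -216 + 34 = -182)
J(-29) + T = (1 - 29)/(-5 - 29) - 182 = -28/(-34) - 182 = -1/34*(-28) - 182 = 14/17 - 182 = -3080/17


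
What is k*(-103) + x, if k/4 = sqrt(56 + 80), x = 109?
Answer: 109 - 824*sqrt(34) ≈ -4695.7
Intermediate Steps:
k = 8*sqrt(34) (k = 4*sqrt(56 + 80) = 4*sqrt(136) = 4*(2*sqrt(34)) = 8*sqrt(34) ≈ 46.648)
k*(-103) + x = (8*sqrt(34))*(-103) + 109 = -824*sqrt(34) + 109 = 109 - 824*sqrt(34)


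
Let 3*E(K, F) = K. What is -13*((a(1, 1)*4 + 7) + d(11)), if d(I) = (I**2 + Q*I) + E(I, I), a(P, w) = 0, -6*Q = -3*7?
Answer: -13273/6 ≈ -2212.2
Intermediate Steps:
E(K, F) = K/3
Q = 7/2 (Q = -(-1)*7/2 = -1/6*(-21) = 7/2 ≈ 3.5000)
d(I) = I**2 + 23*I/6 (d(I) = (I**2 + 7*I/2) + I/3 = I**2 + 23*I/6)
-13*((a(1, 1)*4 + 7) + d(11)) = -13*((0*4 + 7) + (1/6)*11*(23 + 6*11)) = -13*((0 + 7) + (1/6)*11*(23 + 66)) = -13*(7 + (1/6)*11*89) = -13*(7 + 979/6) = -13*1021/6 = -13273/6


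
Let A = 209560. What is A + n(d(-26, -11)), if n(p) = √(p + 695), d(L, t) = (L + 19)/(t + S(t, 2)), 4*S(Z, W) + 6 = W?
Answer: 209560 + √25041/6 ≈ 2.0959e+5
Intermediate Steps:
S(Z, W) = -3/2 + W/4
d(L, t) = (19 + L)/(-1 + t) (d(L, t) = (L + 19)/(t + (-3/2 + (¼)*2)) = (19 + L)/(t + (-3/2 + ½)) = (19 + L)/(t - 1) = (19 + L)/(-1 + t))
n(p) = √(695 + p)
A + n(d(-26, -11)) = 209560 + √(695 + (19 - 26)/(-1 - 11)) = 209560 + √(695 - 7/(-12)) = 209560 + √(695 - 1/12*(-7)) = 209560 + √(695 + 7/12) = 209560 + √(8347/12) = 209560 + √25041/6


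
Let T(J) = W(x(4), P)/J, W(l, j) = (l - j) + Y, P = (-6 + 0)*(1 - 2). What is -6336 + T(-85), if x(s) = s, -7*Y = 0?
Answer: -538558/85 ≈ -6336.0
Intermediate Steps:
Y = 0 (Y = -⅐*0 = 0)
P = 6 (P = -6*(-1) = 6)
W(l, j) = l - j (W(l, j) = (l - j) + 0 = l - j)
T(J) = -2/J (T(J) = (4 - 1*6)/J = (4 - 6)/J = -2/J)
-6336 + T(-85) = -6336 - 2/(-85) = -6336 - 2*(-1/85) = -6336 + 2/85 = -538558/85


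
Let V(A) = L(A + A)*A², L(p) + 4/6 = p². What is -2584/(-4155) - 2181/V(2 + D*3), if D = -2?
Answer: -3866161/2526240 ≈ -1.5304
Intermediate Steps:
L(p) = -⅔ + p²
V(A) = A²*(-⅔ + 4*A²) (V(A) = (-⅔ + (A + A)²)*A² = (-⅔ + (2*A)²)*A² = (-⅔ + 4*A²)*A² = A²*(-⅔ + 4*A²))
-2584/(-4155) - 2181/V(2 + D*3) = -2584/(-4155) - 2181*1/((2 - 2*3)²*(-⅔ + 4*(2 - 2*3)²)) = -2584*(-1/4155) - 2181*1/((2 - 6)²*(-⅔ + 4*(2 - 6)²)) = 2584/4155 - 2181*1/(16*(-⅔ + 4*(-4)²)) = 2584/4155 - 2181*1/(16*(-⅔ + 4*16)) = 2584/4155 - 2181*1/(16*(-⅔ + 64)) = 2584/4155 - 2181/(16*(190/3)) = 2584/4155 - 2181/3040/3 = 2584/4155 - 2181*3/3040 = 2584/4155 - 6543/3040 = -3866161/2526240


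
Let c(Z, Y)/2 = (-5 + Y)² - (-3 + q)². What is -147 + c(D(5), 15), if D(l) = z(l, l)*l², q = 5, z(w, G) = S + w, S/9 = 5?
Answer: 45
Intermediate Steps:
S = 45 (S = 9*5 = 45)
z(w, G) = 45 + w
D(l) = l²*(45 + l) (D(l) = (45 + l)*l² = l²*(45 + l))
c(Z, Y) = -8 + 2*(-5 + Y)² (c(Z, Y) = 2*((-5 + Y)² - (-3 + 5)²) = 2*((-5 + Y)² - 1*2²) = 2*((-5 + Y)² - 1*4) = 2*((-5 + Y)² - 4) = 2*(-4 + (-5 + Y)²) = -8 + 2*(-5 + Y)²)
-147 + c(D(5), 15) = -147 + (-8 + 2*(-5 + 15)²) = -147 + (-8 + 2*10²) = -147 + (-8 + 2*100) = -147 + (-8 + 200) = -147 + 192 = 45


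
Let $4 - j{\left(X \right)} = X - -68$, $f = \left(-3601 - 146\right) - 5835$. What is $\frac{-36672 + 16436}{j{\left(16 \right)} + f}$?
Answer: $\frac{10118}{4831} \approx 2.0944$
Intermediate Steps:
$f = -9582$ ($f = -3747 - 5835 = -9582$)
$j{\left(X \right)} = -64 - X$ ($j{\left(X \right)} = 4 - \left(X - -68\right) = 4 - \left(X + 68\right) = 4 - \left(68 + X\right) = -64 - X$)
$\frac{-36672 + 16436}{j{\left(16 \right)} + f} = \frac{-36672 + 16436}{\left(-64 - 16\right) - 9582} = - \frac{20236}{\left(-64 - 16\right) - 9582} = - \frac{20236}{-80 - 9582} = - \frac{20236}{-9662} = \left(-20236\right) \left(- \frac{1}{9662}\right) = \frac{10118}{4831}$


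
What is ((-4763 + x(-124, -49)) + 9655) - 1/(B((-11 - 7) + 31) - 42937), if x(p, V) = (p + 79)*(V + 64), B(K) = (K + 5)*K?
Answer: 180078552/42703 ≈ 4217.0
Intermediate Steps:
B(K) = K*(5 + K) (B(K) = (5 + K)*K = K*(5 + K))
x(p, V) = (64 + V)*(79 + p) (x(p, V) = (79 + p)*(64 + V) = (64 + V)*(79 + p))
((-4763 + x(-124, -49)) + 9655) - 1/(B((-11 - 7) + 31) - 42937) = ((-4763 + (5056 + 64*(-124) + 79*(-49) - 49*(-124))) + 9655) - 1/(((-11 - 7) + 31)*(5 + ((-11 - 7) + 31)) - 42937) = ((-4763 + (5056 - 7936 - 3871 + 6076)) + 9655) - 1/((-18 + 31)*(5 + (-18 + 31)) - 42937) = ((-4763 - 675) + 9655) - 1/(13*(5 + 13) - 42937) = (-5438 + 9655) - 1/(13*18 - 42937) = 4217 - 1/(234 - 42937) = 4217 - 1/(-42703) = 4217 - 1*(-1/42703) = 4217 + 1/42703 = 180078552/42703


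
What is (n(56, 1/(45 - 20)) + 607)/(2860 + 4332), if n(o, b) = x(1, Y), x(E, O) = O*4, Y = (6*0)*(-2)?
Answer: 607/7192 ≈ 0.084399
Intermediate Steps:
Y = 0 (Y = 0*(-2) = 0)
x(E, O) = 4*O
n(o, b) = 0 (n(o, b) = 4*0 = 0)
(n(56, 1/(45 - 20)) + 607)/(2860 + 4332) = (0 + 607)/(2860 + 4332) = 607/7192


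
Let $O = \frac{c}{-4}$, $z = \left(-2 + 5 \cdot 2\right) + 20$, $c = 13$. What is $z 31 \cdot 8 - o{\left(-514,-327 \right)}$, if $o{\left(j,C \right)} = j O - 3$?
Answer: $\frac{10553}{2} \approx 5276.5$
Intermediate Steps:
$z = 28$ ($z = \left(-2 + 10\right) + 20 = 8 + 20 = 28$)
$O = - \frac{13}{4}$ ($O = \frac{13}{-4} = 13 \left(- \frac{1}{4}\right) = - \frac{13}{4} \approx -3.25$)
$o{\left(j,C \right)} = -3 - \frac{13 j}{4}$ ($o{\left(j,C \right)} = j \left(- \frac{13}{4}\right) - 3 = - \frac{13 j}{4} - 3 = -3 - \frac{13 j}{4}$)
$z 31 \cdot 8 - o{\left(-514,-327 \right)} = 28 \cdot 31 \cdot 8 - \left(-3 - - \frac{3341}{2}\right) = 868 \cdot 8 - \left(-3 + \frac{3341}{2}\right) = 6944 - \frac{3335}{2} = \frac{10553}{2}$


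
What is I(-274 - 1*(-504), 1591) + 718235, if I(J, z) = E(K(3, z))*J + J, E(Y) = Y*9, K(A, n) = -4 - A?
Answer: 703975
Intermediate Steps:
E(Y) = 9*Y
I(J, z) = -62*J (I(J, z) = (9*(-4 - 1*3))*J + J = (9*(-4 - 3))*J + J = (9*(-7))*J + J = -63*J + J = -62*J)
I(-274 - 1*(-504), 1591) + 718235 = -62*(-274 - 1*(-504)) + 718235 = -62*(-274 + 504) + 718235 = -62*230 + 718235 = -14260 + 718235 = 703975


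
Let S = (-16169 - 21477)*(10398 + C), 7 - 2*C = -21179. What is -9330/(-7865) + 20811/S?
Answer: 70215771113/59191779218 ≈ 1.1862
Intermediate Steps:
C = 10593 (C = 7/2 - ½*(-21179) = 7/2 + 21179/2 = 10593)
S = -790227186 (S = (-16169 - 21477)*(10398 + 10593) = -37646*20991 = -790227186)
-9330/(-7865) + 20811/S = -9330/(-7865) + 20811/(-790227186) = -9330*(-1/7865) + 20811*(-1/790227186) = 1866/1573 - 991/37629866 = 70215771113/59191779218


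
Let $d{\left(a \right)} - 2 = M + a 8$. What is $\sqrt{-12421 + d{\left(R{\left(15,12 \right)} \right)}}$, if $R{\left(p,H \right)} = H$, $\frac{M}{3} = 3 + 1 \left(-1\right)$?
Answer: $i \sqrt{12317} \approx 110.98 i$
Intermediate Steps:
$M = 6$ ($M = 3 \left(3 + 1 \left(-1\right)\right) = 3 \left(3 - 1\right) = 3 \cdot 2 = 6$)
$d{\left(a \right)} = 8 + 8 a$ ($d{\left(a \right)} = 2 + \left(6 + a 8\right) = 2 + \left(6 + 8 a\right) = 8 + 8 a$)
$\sqrt{-12421 + d{\left(R{\left(15,12 \right)} \right)}} = \sqrt{-12421 + \left(8 + 8 \cdot 12\right)} = \sqrt{-12421 + \left(8 + 96\right)} = \sqrt{-12421 + 104} = \sqrt{-12317} = i \sqrt{12317}$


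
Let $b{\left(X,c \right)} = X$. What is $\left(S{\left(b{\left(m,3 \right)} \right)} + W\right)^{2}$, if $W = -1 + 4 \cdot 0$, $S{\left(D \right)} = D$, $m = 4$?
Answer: $9$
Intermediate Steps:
$W = -1$ ($W = -1 + 0 = -1$)
$\left(S{\left(b{\left(m,3 \right)} \right)} + W\right)^{2} = \left(4 - 1\right)^{2} = 3^{2} = 9$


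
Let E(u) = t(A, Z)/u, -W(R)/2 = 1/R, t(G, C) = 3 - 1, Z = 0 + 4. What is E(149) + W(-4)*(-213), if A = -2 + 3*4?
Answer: -31733/298 ≈ -106.49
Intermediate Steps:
Z = 4
A = 10 (A = -2 + 12 = 10)
t(G, C) = 2
W(R) = -2/R
E(u) = 2/u
E(149) + W(-4)*(-213) = 2/149 - 2/(-4)*(-213) = 2*(1/149) - 2*(-¼)*(-213) = 2/149 + (½)*(-213) = 2/149 - 213/2 = -31733/298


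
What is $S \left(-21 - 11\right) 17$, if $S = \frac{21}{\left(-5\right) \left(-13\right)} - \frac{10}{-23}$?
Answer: $- \frac{616352}{1495} \approx -412.28$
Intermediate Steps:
$S = \frac{1133}{1495}$ ($S = \frac{21}{65} - - \frac{10}{23} = 21 \cdot \frac{1}{65} + \frac{10}{23} = \frac{21}{65} + \frac{10}{23} = \frac{1133}{1495} \approx 0.75786$)
$S \left(-21 - 11\right) 17 = \frac{1133 \left(-21 - 11\right)}{1495} \cdot 17 = \frac{1133}{1495} \left(-32\right) 17 = \left(- \frac{36256}{1495}\right) 17 = - \frac{616352}{1495}$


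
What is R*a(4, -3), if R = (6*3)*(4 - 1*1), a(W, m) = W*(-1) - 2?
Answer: -324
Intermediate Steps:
a(W, m) = -2 - W (a(W, m) = -W - 2 = -2 - W)
R = 54 (R = 18*(4 - 1) = 18*3 = 54)
R*a(4, -3) = 54*(-2 - 1*4) = 54*(-2 - 4) = 54*(-6) = -324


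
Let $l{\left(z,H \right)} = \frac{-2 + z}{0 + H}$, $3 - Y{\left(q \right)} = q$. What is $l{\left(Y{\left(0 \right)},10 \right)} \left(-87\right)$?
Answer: $- \frac{87}{10} \approx -8.7$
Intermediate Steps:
$Y{\left(q \right)} = 3 - q$
$l{\left(z,H \right)} = \frac{-2 + z}{H}$
$l{\left(Y{\left(0 \right)},10 \right)} \left(-87\right) = \frac{-2 + \left(3 - 0\right)}{10} \left(-87\right) = \frac{-2 + \left(3 + 0\right)}{10} \left(-87\right) = \frac{-2 + 3}{10} \left(-87\right) = \frac{1}{10} \cdot 1 \left(-87\right) = \frac{1}{10} \left(-87\right) = - \frac{87}{10}$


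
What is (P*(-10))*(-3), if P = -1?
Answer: -30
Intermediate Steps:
(P*(-10))*(-3) = -1*(-10)*(-3) = 10*(-3) = -30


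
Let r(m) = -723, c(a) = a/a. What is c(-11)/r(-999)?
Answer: -1/723 ≈ -0.0013831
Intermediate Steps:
c(a) = 1
c(-11)/r(-999) = 1/(-723) = 1*(-1/723) = -1/723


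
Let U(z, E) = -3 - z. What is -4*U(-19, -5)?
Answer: -64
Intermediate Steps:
-4*U(-19, -5) = -4*(-3 - 1*(-19)) = -4*(-3 + 19) = -4*16 = -64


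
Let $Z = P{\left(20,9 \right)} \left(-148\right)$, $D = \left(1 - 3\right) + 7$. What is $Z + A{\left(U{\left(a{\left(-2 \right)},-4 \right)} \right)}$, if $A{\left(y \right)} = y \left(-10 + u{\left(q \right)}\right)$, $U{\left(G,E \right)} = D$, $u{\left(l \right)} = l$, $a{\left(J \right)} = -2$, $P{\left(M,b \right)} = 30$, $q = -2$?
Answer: $-4500$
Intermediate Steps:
$D = 5$ ($D = -2 + 7 = 5$)
$U{\left(G,E \right)} = 5$
$A{\left(y \right)} = - 12 y$ ($A{\left(y \right)} = y \left(-10 - 2\right) = y \left(-12\right) = - 12 y$)
$Z = -4440$ ($Z = 30 \left(-148\right) = -4440$)
$Z + A{\left(U{\left(a{\left(-2 \right)},-4 \right)} \right)} = -4440 - 60 = -4500$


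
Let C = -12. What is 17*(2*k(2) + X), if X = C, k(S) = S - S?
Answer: -204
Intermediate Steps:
k(S) = 0
X = -12
17*(2*k(2) + X) = 17*(2*0 - 12) = 17*(0 - 12) = 17*(-12) = -204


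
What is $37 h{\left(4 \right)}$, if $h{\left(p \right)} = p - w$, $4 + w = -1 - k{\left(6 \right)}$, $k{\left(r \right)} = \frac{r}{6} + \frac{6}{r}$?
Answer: $407$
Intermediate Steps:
$k{\left(r \right)} = \frac{6}{r} + \frac{r}{6}$ ($k{\left(r \right)} = r \frac{1}{6} + \frac{6}{r} = \frac{r}{6} + \frac{6}{r} = \frac{6}{r} + \frac{r}{6}$)
$w = -7$ ($w = -4 - \left(1 + 1 + 1\right) = -4 - \left(2 + 1\right) = -4 - 3 = -7$)
$h{\left(p \right)} = 7 + p$ ($h{\left(p \right)} = p - -7 = p + 7 = 7 + p$)
$37 h{\left(4 \right)} = 37 \left(7 + 4\right) = 37 \cdot 11 = 407$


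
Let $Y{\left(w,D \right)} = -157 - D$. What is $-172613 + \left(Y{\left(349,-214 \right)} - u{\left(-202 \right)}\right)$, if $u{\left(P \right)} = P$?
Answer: $-172354$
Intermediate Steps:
$-172613 + \left(Y{\left(349,-214 \right)} - u{\left(-202 \right)}\right) = -172613 - -259 = -172613 + \left(\left(-157 + 214\right) + 202\right) = -172613 + \left(57 + 202\right) = -172613 + 259 = -172354$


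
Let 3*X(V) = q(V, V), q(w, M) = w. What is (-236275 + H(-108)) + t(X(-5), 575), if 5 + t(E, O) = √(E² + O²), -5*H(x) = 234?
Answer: -1181634/5 + 5*√119026/3 ≈ -2.3575e+5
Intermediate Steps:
H(x) = -234/5 (H(x) = -⅕*234 = -234/5)
X(V) = V/3
t(E, O) = -5 + √(E² + O²)
(-236275 + H(-108)) + t(X(-5), 575) = (-236275 - 234/5) + (-5 + √(((⅓)*(-5))² + 575²)) = -1181609/5 + (-5 + √((-5/3)² + 330625)) = -1181609/5 + (-5 + √(25/9 + 330625)) = -1181609/5 + (-5 + √(2975650/9)) = -1181609/5 + (-5 + 5*√119026/3) = -1181634/5 + 5*√119026/3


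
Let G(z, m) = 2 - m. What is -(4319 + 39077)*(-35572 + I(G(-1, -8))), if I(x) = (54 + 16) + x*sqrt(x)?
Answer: 1540644792 - 433960*sqrt(10) ≈ 1.5393e+9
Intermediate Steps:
I(x) = 70 + x**(3/2)
-(4319 + 39077)*(-35572 + I(G(-1, -8))) = -(4319 + 39077)*(-35572 + (70 + (2 - 1*(-8))**(3/2))) = -43396*(-35572 + (70 + (2 + 8)**(3/2))) = -43396*(-35572 + (70 + 10**(3/2))) = -43396*(-35572 + (70 + 10*sqrt(10))) = -43396*(-35502 + 10*sqrt(10)) = -(-1540644792 + 433960*sqrt(10)) = 1540644792 - 433960*sqrt(10)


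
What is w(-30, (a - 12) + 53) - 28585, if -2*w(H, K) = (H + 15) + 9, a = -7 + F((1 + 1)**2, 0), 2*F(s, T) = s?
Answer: -28582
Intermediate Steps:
F(s, T) = s/2
a = -5 (a = -7 + (1 + 1)**2/2 = -7 + (1/2)*2**2 = -7 + (1/2)*4 = -7 + 2 = -5)
w(H, K) = -12 - H/2 (w(H, K) = -((H + 15) + 9)/2 = -((15 + H) + 9)/2 = -(24 + H)/2 = -12 - H/2)
w(-30, (a - 12) + 53) - 28585 = (-12 - 1/2*(-30)) - 28585 = (-12 + 15) - 28585 = 3 - 28585 = -28582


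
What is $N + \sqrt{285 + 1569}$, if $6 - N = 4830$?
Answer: $-4824 + 3 \sqrt{206} \approx -4780.9$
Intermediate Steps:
$N = -4824$ ($N = 6 - 4830 = -4824$)
$N + \sqrt{285 + 1569} = -4824 + \sqrt{285 + 1569} = -4824 + \sqrt{1854} = -4824 + 3 \sqrt{206}$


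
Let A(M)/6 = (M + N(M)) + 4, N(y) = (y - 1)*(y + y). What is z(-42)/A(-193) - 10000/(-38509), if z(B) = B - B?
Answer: 10000/38509 ≈ 0.25968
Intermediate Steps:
N(y) = 2*y*(-1 + y) (N(y) = (-1 + y)*(2*y) = 2*y*(-1 + y))
A(M) = 24 + 6*M + 12*M*(-1 + M) (A(M) = 6*((M + 2*M*(-1 + M)) + 4) = 6*(4 + M + 2*M*(-1 + M)) = 24 + 6*M + 12*M*(-1 + M))
z(B) = 0
z(-42)/A(-193) - 10000/(-38509) = 0/(24 - 6*(-193) + 12*(-193)²) - 10000/(-38509) = 0/(24 + 1158 + 12*37249) - 10000*(-1/38509) = 0/(24 + 1158 + 446988) + 10000/38509 = 0/448170 + 10000/38509 = 0*(1/448170) + 10000/38509 = 0 + 10000/38509 = 10000/38509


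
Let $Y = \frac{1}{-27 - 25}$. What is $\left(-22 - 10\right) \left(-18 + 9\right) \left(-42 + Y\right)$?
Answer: $- \frac{157320}{13} \approx -12102.0$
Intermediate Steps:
$Y = - \frac{1}{52}$ ($Y = \frac{1}{-52} = - \frac{1}{52} \approx -0.019231$)
$\left(-22 - 10\right) \left(-18 + 9\right) \left(-42 + Y\right) = \left(-22 - 10\right) \left(-18 + 9\right) \left(-42 - \frac{1}{52}\right) = \left(-32\right) \left(-9\right) \left(- \frac{2185}{52}\right) = 288 \left(- \frac{2185}{52}\right) = - \frac{157320}{13}$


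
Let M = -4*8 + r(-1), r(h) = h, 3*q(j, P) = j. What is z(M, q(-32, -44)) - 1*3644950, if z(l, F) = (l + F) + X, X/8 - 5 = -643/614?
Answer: -3357010043/921 ≈ -3.6450e+6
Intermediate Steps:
X = 9708/307 (X = 40 + 8*(-643/614) = 40 - 2572/307 = 9708/307 ≈ 31.622)
q(j, P) = j/3
M = -33 (M = -4*8 - 1 = -32 - 1 = -33)
z(l, F) = 9708/307 + F + l (z(l, F) = (l + F) + 9708/307 = (F + l) + 9708/307 = 9708/307 + F + l)
z(M, q(-32, -44)) - 1*3644950 = (9708/307 + (⅓)*(-32) - 33) - 1*3644950 = (9708/307 - 32/3 - 33) - 3644950 = -11093/921 - 3644950 = -3357010043/921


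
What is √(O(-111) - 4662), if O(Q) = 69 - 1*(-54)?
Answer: I*√4539 ≈ 67.372*I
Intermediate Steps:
O(Q) = 123 (O(Q) = 69 + 54 = 123)
√(O(-111) - 4662) = √(123 - 4662) = √(-4539) = I*√4539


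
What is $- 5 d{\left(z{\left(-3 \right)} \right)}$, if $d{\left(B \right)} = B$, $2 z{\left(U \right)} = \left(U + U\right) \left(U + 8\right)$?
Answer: $75$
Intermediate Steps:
$z{\left(U \right)} = U \left(8 + U\right)$ ($z{\left(U \right)} = \frac{\left(U + U\right) \left(U + 8\right)}{2} = \frac{2 U \left(8 + U\right)}{2} = U \left(8 + U\right)$)
$- 5 d{\left(z{\left(-3 \right)} \right)} = - 5 \left(- 3 \left(8 - 3\right)\right) = - 5 \left(\left(-3\right) 5\right) = \left(-5\right) \left(-15\right) = 75$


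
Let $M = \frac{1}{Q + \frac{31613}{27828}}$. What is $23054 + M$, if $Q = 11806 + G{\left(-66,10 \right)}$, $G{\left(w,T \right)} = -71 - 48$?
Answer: $\frac{7498485257074}{325257449} \approx 23054.0$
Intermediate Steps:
$G{\left(w,T \right)} = -119$ ($G{\left(w,T \right)} = -71 - 48 = -119$)
$Q = 11687$ ($Q = 11806 - 119 = 11687$)
$M = \frac{27828}{325257449}$ ($M = \frac{1}{11687 + \frac{31613}{27828}} = \frac{1}{\frac{325257449}{27828}} = \frac{27828}{325257449} \approx 8.5557 \cdot 10^{-5}$)
$23054 + M = 23054 + \frac{27828}{325257449} = \frac{7498485257074}{325257449}$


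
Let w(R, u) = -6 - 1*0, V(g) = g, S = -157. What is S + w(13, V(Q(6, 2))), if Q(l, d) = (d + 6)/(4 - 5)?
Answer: -163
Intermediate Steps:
Q(l, d) = -6 - d (Q(l, d) = (6 + d)/(-1) = (6 + d)*(-1) = -6 - d)
w(R, u) = -6 (w(R, u) = -6 + 0 = -6)
S + w(13, V(Q(6, 2))) = -157 - 6 = -163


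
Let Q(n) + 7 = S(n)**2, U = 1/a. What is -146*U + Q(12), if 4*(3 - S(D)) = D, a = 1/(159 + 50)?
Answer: -30521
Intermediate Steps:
a = 1/209 ≈ 0.0047847
S(D) = 3 - D/4
U = 209 (U = 1/(1/209) = 209)
Q(n) = -7 + (3 - n/4)**2
-146*U + Q(12) = -146*209 + (-7 + (-12 + 12)**2/16) = -30514 + (-7 + (1/16)*0**2) = -30514 + (-7 + (1/16)*0) = -30514 + (-7 + 0) = -30514 - 7 = -30521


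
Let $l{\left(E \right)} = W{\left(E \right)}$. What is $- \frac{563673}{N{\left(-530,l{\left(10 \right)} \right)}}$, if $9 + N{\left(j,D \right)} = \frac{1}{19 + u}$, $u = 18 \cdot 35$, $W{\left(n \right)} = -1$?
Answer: $\frac{365823777}{5840} \approx 62641.0$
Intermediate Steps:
$u = 630$
$l{\left(E \right)} = -1$
$N{\left(j,D \right)} = - \frac{5840}{649}$ ($N{\left(j,D \right)} = -9 + \frac{1}{19 + 630} = -9 + \frac{1}{649} = - \frac{5840}{649}$)
$- \frac{563673}{N{\left(-530,l{\left(10 \right)} \right)}} = - \frac{563673}{- \frac{5840}{649}} = \left(-563673\right) \left(- \frac{649}{5840}\right) = \frac{365823777}{5840}$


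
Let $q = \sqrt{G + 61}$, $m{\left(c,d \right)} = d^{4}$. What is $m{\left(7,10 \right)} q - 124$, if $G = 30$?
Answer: $-124 + 10000 \sqrt{91} \approx 95270.0$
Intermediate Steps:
$q = \sqrt{91}$ ($q = \sqrt{30 + 61} = \sqrt{91} \approx 9.5394$)
$m{\left(7,10 \right)} q - 124 = 10^{4} \sqrt{91} - 124 = 10000 \sqrt{91} - 124 = -124 + 10000 \sqrt{91}$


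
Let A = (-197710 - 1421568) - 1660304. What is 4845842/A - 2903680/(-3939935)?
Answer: -956944583851/1292133990717 ≈ -0.74059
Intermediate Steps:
A = -3279582 (A = -1619278 - 1660304 = -3279582)
4845842/A - 2903680/(-3939935) = 4845842/(-3279582) - 2903680/(-3939935) = 4845842*(-1/3279582) - 2903680*(-1/3939935) = -2422921/1639791 + 580736/787987 = -956944583851/1292133990717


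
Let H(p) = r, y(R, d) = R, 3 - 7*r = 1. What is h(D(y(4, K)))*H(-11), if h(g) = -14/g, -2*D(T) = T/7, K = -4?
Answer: 14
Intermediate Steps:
r = 2/7 (r = 3/7 - 1/7*1 = 3/7 - 1/7 = 2/7 ≈ 0.28571)
H(p) = 2/7
D(T) = -T/14 (D(T) = -T/(2*7) = -T/14)
h(D(y(4, K)))*H(-11) = -14/((-1/14*4))*(2/7) = -14/(-2/7)*(2/7) = -14*(-7/2)*(2/7) = 49*(2/7) = 14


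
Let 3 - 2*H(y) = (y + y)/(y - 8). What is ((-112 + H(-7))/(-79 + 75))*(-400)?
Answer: -33290/3 ≈ -11097.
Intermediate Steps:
H(y) = 3/2 - y/(-8 + y) (H(y) = 3/2 - (y + y)/(2*(y - 8)) = 3/2 - 2*y/(2*(-8 + y)) = 3/2 - y/(-8 + y))
((-112 + H(-7))/(-79 + 75))*(-400) = ((-112 + (-24 - 7)/(2*(-8 - 7)))/(-79 + 75))*(-400) = ((-112 + (½)*(-31)/(-15))/(-4))*(-400) = ((-112 + (½)*(-1/15)*(-31))*(-¼))*(-400) = ((-112 + 31/30)*(-¼))*(-400) = -3329/30*(-¼)*(-400) = (3329/120)*(-400) = -33290/3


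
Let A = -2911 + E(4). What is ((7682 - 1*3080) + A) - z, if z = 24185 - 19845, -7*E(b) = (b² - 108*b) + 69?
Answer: -18196/7 ≈ -2599.4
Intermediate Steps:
E(b) = -69/7 - b²/7 + 108*b/7 (E(b) = -((b² - 108*b) + 69)/7 = -(69 + b² - 108*b)/7 = -69/7 - b²/7 + 108*b/7)
z = 4340
A = -20030/7 (A = -2911 + (-69/7 - ⅐*4² + (108/7)*4) = -2911 + (-69/7 - ⅐*16 + 432/7) = -2911 + (-69/7 - 16/7 + 432/7) = -2911 + 347/7 = -20030/7 ≈ -2861.4)
((7682 - 1*3080) + A) - z = ((7682 - 1*3080) - 20030/7) - 1*4340 = ((7682 - 3080) - 20030/7) - 4340 = (4602 - 20030/7) - 4340 = 12184/7 - 4340 = -18196/7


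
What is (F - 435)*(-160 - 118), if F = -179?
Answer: 170692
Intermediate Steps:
(F - 435)*(-160 - 118) = (-179 - 435)*(-160 - 118) = -614*(-278) = 170692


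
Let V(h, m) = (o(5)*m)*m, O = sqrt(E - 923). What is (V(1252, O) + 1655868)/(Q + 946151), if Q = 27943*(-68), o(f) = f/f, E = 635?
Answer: -551860/317991 ≈ -1.7355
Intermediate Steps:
o(f) = 1
O = 12*I*sqrt(2) (O = sqrt(635 - 923) = sqrt(-288) = 12*I*sqrt(2) ≈ 16.971*I)
V(h, m) = m**2 (V(h, m) = (1*m)*m = m*m = m**2)
Q = -1900124
(V(1252, O) + 1655868)/(Q + 946151) = ((12*I*sqrt(2))**2 + 1655868)/(-1900124 + 946151) = (-288 + 1655868)/(-953973) = 1655580*(-1/953973) = -551860/317991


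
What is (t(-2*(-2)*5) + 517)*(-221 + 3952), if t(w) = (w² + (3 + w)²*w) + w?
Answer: 42969927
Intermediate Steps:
t(w) = w + w² + w*(3 + w)² (t(w) = (w² + w*(3 + w)²) + w = w + w² + w*(3 + w)²)
(t(-2*(-2)*5) + 517)*(-221 + 3952) = ((-2*(-2)*5)*(1 - 2*(-2)*5 + (3 - 2*(-2)*5)²) + 517)*(-221 + 3952) = ((4*5)*(1 + 4*5 + (3 + 4*5)²) + 517)*3731 = (20*(1 + 20 + (3 + 20)²) + 517)*3731 = (20*(1 + 20 + 23²) + 517)*3731 = (20*(1 + 20 + 529) + 517)*3731 = (20*550 + 517)*3731 = (11000 + 517)*3731 = 11517*3731 = 42969927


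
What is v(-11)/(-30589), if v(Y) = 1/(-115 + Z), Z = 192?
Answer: -1/2355353 ≈ -4.2456e-7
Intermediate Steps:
v(Y) = 1/77 (v(Y) = 1/(-115 + 192) = 1/77)
v(-11)/(-30589) = (1/77)/(-30589) = (1/77)*(-1/30589) = -1/2355353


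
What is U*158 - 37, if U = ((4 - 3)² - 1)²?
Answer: -37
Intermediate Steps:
U = 0 (U = (1² - 1)² = (1 - 1)² = 0² = 0)
U*158 - 37 = 0*158 - 37 = 0 - 37 = -37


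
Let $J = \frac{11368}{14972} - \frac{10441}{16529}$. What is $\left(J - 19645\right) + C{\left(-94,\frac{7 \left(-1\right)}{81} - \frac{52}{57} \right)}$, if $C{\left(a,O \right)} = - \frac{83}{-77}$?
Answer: $- \frac{93579886371219}{4763839619} \approx -19644.0$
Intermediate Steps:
$J = \frac{7894755}{61868047}$ ($J = 11368 \cdot \frac{1}{14972} - \frac{10441}{16529} = \frac{2842}{3743} - \frac{10441}{16529} = \frac{7894755}{61868047} \approx 0.12761$)
$C{\left(a,O \right)} = \frac{83}{77}$ ($C{\left(a,O \right)} = \left(-83\right) \left(- \frac{1}{77}\right) = \frac{83}{77}$)
$\left(J - 19645\right) + C{\left(-94,\frac{7 \left(-1\right)}{81} - \frac{52}{57} \right)} = \left(\frac{7894755}{61868047} - 19645\right) + \frac{83}{77} = - \frac{1215389888560}{61868047} + \frac{83}{77} = - \frac{93579886371219}{4763839619}$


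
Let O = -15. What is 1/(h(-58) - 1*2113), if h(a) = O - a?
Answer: -1/2070 ≈ -0.00048309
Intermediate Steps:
h(a) = -15 - a
1/(h(-58) - 1*2113) = 1/((-15 - 1*(-58)) - 1*2113) = 1/((-15 + 58) - 2113) = 1/(43 - 2113) = 1/(-2070) = -1/2070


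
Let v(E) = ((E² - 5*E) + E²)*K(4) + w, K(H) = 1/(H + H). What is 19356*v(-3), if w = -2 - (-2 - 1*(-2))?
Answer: 82263/2 ≈ 41132.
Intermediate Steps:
K(H) = 1/(2*H)
w = -2 (w = -2 - (-2 + 2) = -2 - 1*0 = -2 + 0 = -2)
v(E) = -2 - 5*E/8 + E²/4 (v(E) = ((E² - 5*E) + E²)*((½)/4) - 2 = (-5*E + 2*E²)*((½)*(¼)) - 2 = (-5*E + 2*E²)*(⅛) - 2 = (-5*E/8 + E²/4) - 2 = -2 - 5*E/8 + E²/4)
19356*v(-3) = 19356*(-2 - 5/8*(-3) + (¼)*(-3)²) = 19356*(-2 + 15/8 + (¼)*9) = 19356*(-2 + 15/8 + 9/4) = 19356*(17/8) = 82263/2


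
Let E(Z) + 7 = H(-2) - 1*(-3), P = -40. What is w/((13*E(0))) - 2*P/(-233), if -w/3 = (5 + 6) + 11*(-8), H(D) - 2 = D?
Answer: -57983/12116 ≈ -4.7857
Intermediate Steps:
H(D) = 2 + D
w = 231 (w = -3*((5 + 6) + 11*(-8)) = -3*(11 - 88) = -3*(-77) = 231)
E(Z) = -4 (E(Z) = -7 + ((2 - 2) - 1*(-3)) = -7 + (0 + 3) = -7 + 3 = -4)
w/((13*E(0))) - 2*P/(-233) = 231/((13*(-4))) - 2*(-40)/(-233) = 231/(-52) + 80*(-1/233) = 231*(-1/52) - 80/233 = -231/52 - 80/233 = -57983/12116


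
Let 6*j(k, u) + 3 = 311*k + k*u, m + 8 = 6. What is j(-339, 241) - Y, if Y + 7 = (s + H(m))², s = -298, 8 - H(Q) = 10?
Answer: -242363/2 ≈ -1.2118e+5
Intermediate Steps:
m = -2 (m = -8 + 6 = -2)
H(Q) = -2 (H(Q) = 8 - 1*10 = 8 - 10 = -2)
j(k, u) = -½ + 311*k/6 + k*u/6 (j(k, u) = -½ + (311*k + k*u)/6 = -½ + (311*k/6 + k*u/6) = -½ + 311*k/6 + k*u/6)
Y = 89993 (Y = -7 + (-298 - 2)² = -7 + (-300)² = -7 + 90000 = 89993)
j(-339, 241) - Y = (-½ + (311/6)*(-339) + (⅙)*(-339)*241) - 1*89993 = (-½ - 35143/2 - 27233/2) - 89993 = -62377/2 - 89993 = -242363/2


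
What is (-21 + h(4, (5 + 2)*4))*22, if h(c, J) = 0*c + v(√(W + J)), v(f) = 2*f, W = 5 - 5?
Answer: -462 + 88*√7 ≈ -229.17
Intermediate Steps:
W = 0
h(c, J) = 2*√J (h(c, J) = 0*c + 2*√(0 + J) = 0 + 2*√J = 2*√J)
(-21 + h(4, (5 + 2)*4))*22 = (-21 + 2*√((5 + 2)*4))*22 = (-21 + 2*√(7*4))*22 = (-21 + 2*√28)*22 = (-21 + 2*(2*√7))*22 = (-21 + 4*√7)*22 = -462 + 88*√7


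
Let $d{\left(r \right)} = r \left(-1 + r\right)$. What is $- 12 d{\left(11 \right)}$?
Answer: $-1320$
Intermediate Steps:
$- 12 d{\left(11 \right)} = - 12 \cdot 11 \left(-1 + 11\right) = - 12 \cdot 11 \cdot 10 = \left(-12\right) 110 = -1320$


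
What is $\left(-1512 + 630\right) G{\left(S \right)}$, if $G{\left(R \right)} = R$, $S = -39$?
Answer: $34398$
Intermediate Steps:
$\left(-1512 + 630\right) G{\left(S \right)} = \left(-1512 + 630\right) \left(-39\right) = \left(-882\right) \left(-39\right) = 34398$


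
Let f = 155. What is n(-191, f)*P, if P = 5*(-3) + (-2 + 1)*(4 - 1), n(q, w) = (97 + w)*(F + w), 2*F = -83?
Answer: -514836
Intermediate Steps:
F = -83/2 (F = (1/2)*(-83) = -83/2 ≈ -41.500)
n(q, w) = (97 + w)*(-83/2 + w)
P = -18 (P = -15 - 1*3 = -15 - 3 = -18)
n(-191, f)*P = (-8051/2 + 155**2 + (111/2)*155)*(-18) = (-8051/2 + 24025 + 17205/2)*(-18) = 28602*(-18) = -514836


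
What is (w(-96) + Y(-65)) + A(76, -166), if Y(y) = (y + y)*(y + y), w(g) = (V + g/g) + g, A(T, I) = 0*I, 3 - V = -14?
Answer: 16822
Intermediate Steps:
V = 17 (V = 3 - 1*(-14) = 3 + 14 = 17)
A(T, I) = 0
w(g) = 18 + g (w(g) = (17 + g/g) + g = (17 + 1) + g = 18 + g)
Y(y) = 4*y² (Y(y) = (2*y)*(2*y) = 4*y²)
(w(-96) + Y(-65)) + A(76, -166) = ((18 - 96) + 4*(-65)²) + 0 = (-78 + 4*4225) + 0 = (-78 + 16900) + 0 = 16822 + 0 = 16822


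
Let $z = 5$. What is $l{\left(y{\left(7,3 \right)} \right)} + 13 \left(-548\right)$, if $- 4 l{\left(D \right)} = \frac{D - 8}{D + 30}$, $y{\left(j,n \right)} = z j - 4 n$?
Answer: $- \frac{1510303}{212} \approx -7124.1$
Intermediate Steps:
$y{\left(j,n \right)} = - 4 n + 5 j$ ($y{\left(j,n \right)} = 5 j - 4 n = - 4 n + 5 j$)
$l{\left(D \right)} = - \frac{-8 + D}{4 \left(30 + D\right)}$ ($l{\left(D \right)} = - \frac{\left(D - 8\right) \frac{1}{D + 30}}{4} = - \frac{\left(-8 + D\right) \frac{1}{30 + D}}{4} = - \frac{\frac{1}{30 + D} \left(-8 + D\right)}{4} = - \frac{-8 + D}{4 \left(30 + D\right)}$)
$l{\left(y{\left(7,3 \right)} \right)} + 13 \left(-548\right) = \frac{8 - \left(\left(-4\right) 3 + 5 \cdot 7\right)}{4 \left(30 + \left(\left(-4\right) 3 + 5 \cdot 7\right)\right)} + 13 \left(-548\right) = \frac{8 - \left(-12 + 35\right)}{4 \left(30 + \left(-12 + 35\right)\right)} - 7124 = \frac{8 - 23}{4 \left(30 + 23\right)} - 7124 = \frac{8 - 23}{4 \cdot 53} - 7124 = \frac{1}{4} \cdot \frac{1}{53} \left(-15\right) - 7124 = - \frac{15}{212} - 7124 = - \frac{1510303}{212}$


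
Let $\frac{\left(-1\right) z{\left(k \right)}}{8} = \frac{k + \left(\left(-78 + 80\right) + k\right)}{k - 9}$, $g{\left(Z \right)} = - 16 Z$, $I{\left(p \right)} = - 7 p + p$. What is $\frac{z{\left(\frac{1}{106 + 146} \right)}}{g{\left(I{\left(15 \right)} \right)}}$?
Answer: $\frac{253}{204030} \approx 0.00124$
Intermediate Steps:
$I{\left(p \right)} = - 6 p$
$z{\left(k \right)} = - \frac{8 \left(2 + 2 k\right)}{-9 + k}$ ($z{\left(k \right)} = - 8 \frac{k + \left(\left(-78 + 80\right) + k\right)}{k - 9} = - 8 \frac{k + \left(2 + k\right)}{-9 + k} = - 8 \frac{2 + 2 k}{-9 + k} = - \frac{8 \left(2 + 2 k\right)}{-9 + k}$)
$\frac{z{\left(\frac{1}{106 + 146} \right)}}{g{\left(I{\left(15 \right)} \right)}} = \frac{16 \frac{1}{-9 + \frac{1}{106 + 146}} \left(-1 - \frac{1}{106 + 146}\right)}{\left(-16\right) \left(\left(-6\right) 15\right)} = \frac{16 \frac{1}{-9 + \frac{1}{252}} \left(-1 - \frac{1}{252}\right)}{\left(-16\right) \left(-90\right)} = \frac{16 \frac{1}{-9 + \frac{1}{252}} \left(-1 - \frac{1}{252}\right)}{1440} = \frac{16 \left(-1 - \frac{1}{252}\right)}{- \frac{2267}{252}} \cdot \frac{1}{1440} = 16 \left(- \frac{252}{2267}\right) \left(- \frac{253}{252}\right) \frac{1}{1440} = \frac{4048}{2267} \cdot \frac{1}{1440} = \frac{253}{204030}$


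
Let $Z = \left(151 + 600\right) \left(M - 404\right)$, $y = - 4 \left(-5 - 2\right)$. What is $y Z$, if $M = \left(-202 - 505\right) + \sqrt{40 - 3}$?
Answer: $-23362108 + 21028 \sqrt{37} \approx -2.3234 \cdot 10^{7}$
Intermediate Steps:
$M = -707 + \sqrt{37} \approx -700.92$
$y = 28$ ($y = \left(-4\right) \left(-7\right) = 28$)
$Z = -834361 + 751 \sqrt{37}$ ($Z = \left(151 + 600\right) \left(\left(-707 + \sqrt{37}\right) - 404\right) = 751 \left(-1111 + \sqrt{37}\right) = -834361 + 751 \sqrt{37} \approx -8.2979 \cdot 10^{5}$)
$y Z = 28 \left(-834361 + 751 \sqrt{37}\right) = -23362108 + 21028 \sqrt{37}$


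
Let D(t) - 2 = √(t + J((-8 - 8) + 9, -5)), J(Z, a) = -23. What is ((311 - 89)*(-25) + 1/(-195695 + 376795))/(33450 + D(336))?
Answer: -8405693106637/50664354492525 + 1005104999*√313/202657417970100 ≈ -0.16582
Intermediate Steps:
D(t) = 2 + √(-23 + t) (D(t) = 2 + √(t - 23) = 2 + √(-23 + t))
((311 - 89)*(-25) + 1/(-195695 + 376795))/(33450 + D(336)) = ((311 - 89)*(-25) + 1/(-195695 + 376795))/(33450 + (2 + √(-23 + 336))) = (222*(-25) + 1/181100)/(33450 + (2 + √313)) = (-5550 + 1/181100)/(33452 + √313) = -1005104999/(181100*(33452 + √313))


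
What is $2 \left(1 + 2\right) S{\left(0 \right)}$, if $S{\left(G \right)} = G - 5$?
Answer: $-30$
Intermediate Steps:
$S{\left(G \right)} = -5 + G$
$2 \left(1 + 2\right) S{\left(0 \right)} = 2 \left(1 + 2\right) \left(-5 + 0\right) = 2 \cdot 3 \left(-5\right) = 6 \left(-5\right) = -30$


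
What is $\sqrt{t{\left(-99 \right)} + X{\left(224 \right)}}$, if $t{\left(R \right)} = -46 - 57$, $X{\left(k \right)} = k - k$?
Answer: $i \sqrt{103} \approx 10.149 i$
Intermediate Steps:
$X{\left(k \right)} = 0$
$t{\left(R \right)} = -103$ ($t{\left(R \right)} = -46 - 57 = -103$)
$\sqrt{t{\left(-99 \right)} + X{\left(224 \right)}} = \sqrt{-103 + 0} = \sqrt{-103} = i \sqrt{103}$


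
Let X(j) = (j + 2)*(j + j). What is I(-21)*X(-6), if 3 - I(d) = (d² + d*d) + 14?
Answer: -42864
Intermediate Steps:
X(j) = 2*j*(2 + j) (X(j) = (2 + j)*(2*j) = 2*j*(2 + j))
I(d) = -11 - 2*d² (I(d) = 3 - ((d² + d*d) + 14) = 3 - ((d² + d²) + 14) = 3 - (2*d² + 14) = 3 - (14 + 2*d²) = 3 + (-14 - 2*d²) = -11 - 2*d²)
I(-21)*X(-6) = (-11 - 2*(-21)²)*(2*(-6)*(2 - 6)) = (-11 - 2*441)*(2*(-6)*(-4)) = (-11 - 882)*48 = -893*48 = -42864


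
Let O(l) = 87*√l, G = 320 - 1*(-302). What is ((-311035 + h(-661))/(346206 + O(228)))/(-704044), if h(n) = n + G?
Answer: 8974640437/7032042439153248 - 4510573*√57/7032042439153248 ≈ 1.2714e-6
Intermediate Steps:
G = 622 (G = 320 + 302 = 622)
h(n) = 622 + n (h(n) = n + 622 = 622 + n)
((-311035 + h(-661))/(346206 + O(228)))/(-704044) = ((-311035 + (622 - 661))/(346206 + 87*√228))/(-704044) = ((-311035 - 39)/(346206 + 87*(2*√57)))*(-1/704044) = -311074/(346206 + 174*√57)*(-1/704044) = 155537/(352022*(346206 + 174*√57))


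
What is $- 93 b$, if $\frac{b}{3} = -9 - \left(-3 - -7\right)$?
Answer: $3627$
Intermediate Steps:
$b = -39$ ($b = 3 \left(-9 - \left(-3 - -7\right)\right) = 3 \left(-9 - \left(-3 + 7\right)\right) = 3 \left(-9 - 4\right) = 3 \left(-13\right) = -39$)
$- 93 b = \left(-93\right) \left(-39\right) = 3627$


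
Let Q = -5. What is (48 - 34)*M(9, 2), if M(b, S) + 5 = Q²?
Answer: 280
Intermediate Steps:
M(b, S) = 20 (M(b, S) = -5 + (-5)² = -5 + 25 = 20)
(48 - 34)*M(9, 2) = (48 - 34)*20 = 14*20 = 280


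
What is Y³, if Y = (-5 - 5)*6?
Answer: -216000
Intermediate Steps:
Y = -60 (Y = -10*6 = -60)
Y³ = (-60)³ = -216000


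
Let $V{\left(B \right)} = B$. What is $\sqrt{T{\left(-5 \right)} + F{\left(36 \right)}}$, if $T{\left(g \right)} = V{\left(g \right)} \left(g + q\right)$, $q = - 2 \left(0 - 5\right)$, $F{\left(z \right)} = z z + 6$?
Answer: $\sqrt{1277} \approx 35.735$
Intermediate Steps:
$F{\left(z \right)} = 6 + z^{2}$ ($F{\left(z \right)} = z^{2} + 6 = 6 + z^{2}$)
$q = 10$ ($q = \left(-2\right) \left(-5\right) = 10$)
$T{\left(g \right)} = g \left(10 + g\right)$ ($T{\left(g \right)} = g \left(g + 10\right) = g \left(10 + g\right)$)
$\sqrt{T{\left(-5 \right)} + F{\left(36 \right)}} = \sqrt{- 5 \left(10 - 5\right) + \left(6 + 36^{2}\right)} = \sqrt{\left(-5\right) 5 + \left(6 + 1296\right)} = \sqrt{-25 + 1302} = \sqrt{1277}$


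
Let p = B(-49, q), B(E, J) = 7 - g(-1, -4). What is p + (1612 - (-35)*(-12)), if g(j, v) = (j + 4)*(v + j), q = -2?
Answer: 1214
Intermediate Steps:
g(j, v) = (4 + j)*(j + v)
B(E, J) = 22 (B(E, J) = 7 - ((-1)² + 4*(-1) + 4*(-4) - 1*(-4)) = 7 - (1 - 4 - 16 + 4) = 7 - 1*(-15) = 7 + 15 = 22)
p = 22
p + (1612 - (-35)*(-12)) = 22 + (1612 - (-35)*(-12)) = 22 + (1612 - 1*420) = 22 + (1612 - 420) = 22 + 1192 = 1214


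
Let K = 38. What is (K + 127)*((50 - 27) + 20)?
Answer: 7095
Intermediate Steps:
(K + 127)*((50 - 27) + 20) = (38 + 127)*((50 - 27) + 20) = 165*(23 + 20) = 165*43 = 7095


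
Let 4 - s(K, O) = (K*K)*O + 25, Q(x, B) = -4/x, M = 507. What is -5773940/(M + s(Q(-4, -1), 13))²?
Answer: -5773940/223729 ≈ -25.808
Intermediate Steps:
s(K, O) = -21 - O*K² (s(K, O) = 4 - ((K*K)*O + 25) = 4 - (K²*O + 25) = 4 - (O*K² + 25) = 4 - (25 + O*K²) = 4 + (-25 - O*K²) = -21 - O*K²)
-5773940/(M + s(Q(-4, -1), 13))² = -5773940/(507 + (-21 - 1*13*(-4/(-4))²))² = -5773940/(507 + (-21 - 1*13*(-4*(-¼))²))² = -5773940/(507 + (-21 - 1*13*1²))² = -5773940/(507 + (-21 - 1*13*1))² = -5773940/(507 + (-21 - 13))² = -5773940/(507 - 34)² = -5773940/(473²) = -5773940/223729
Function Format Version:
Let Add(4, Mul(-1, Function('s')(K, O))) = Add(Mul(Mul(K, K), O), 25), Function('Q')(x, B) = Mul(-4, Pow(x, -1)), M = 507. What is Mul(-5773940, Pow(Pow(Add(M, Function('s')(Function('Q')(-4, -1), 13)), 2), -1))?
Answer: Rational(-5773940, 223729) ≈ -25.808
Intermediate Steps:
Function('s')(K, O) = Add(-21, Mul(-1, O, Pow(K, 2))) (Function('s')(K, O) = Add(4, Mul(-1, Add(Mul(Mul(K, K), O), 25))) = Add(4, Mul(-1, Add(Mul(Pow(K, 2), O), 25))) = Add(4, Mul(-1, Add(Mul(O, Pow(K, 2)), 25))) = Add(4, Mul(-1, Add(25, Mul(O, Pow(K, 2))))) = Add(4, Add(-25, Mul(-1, O, Pow(K, 2)))) = Add(-21, Mul(-1, O, Pow(K, 2))))
Mul(-5773940, Pow(Pow(Add(M, Function('s')(Function('Q')(-4, -1), 13)), 2), -1)) = Mul(-5773940, Pow(Pow(Add(507, Add(-21, Mul(-1, 13, Pow(Mul(-4, Pow(-4, -1)), 2)))), 2), -1)) = Mul(-5773940, Pow(Pow(Add(507, Add(-21, Mul(-1, 13, Pow(Mul(-4, Rational(-1, 4)), 2)))), 2), -1)) = Mul(-5773940, Pow(Pow(Add(507, Add(-21, Mul(-1, 13, Pow(1, 2)))), 2), -1)) = Mul(-5773940, Pow(Pow(Add(507, Add(-21, Mul(-1, 13, 1))), 2), -1)) = Mul(-5773940, Pow(Pow(Add(507, Add(-21, -13)), 2), -1)) = Mul(-5773940, Pow(Pow(Add(507, -34), 2), -1)) = Mul(-5773940, Pow(Pow(473, 2), -1)) = Mul(-5773940, Pow(223729, -1)) = Mul(-5773940, Rational(1, 223729)) = Rational(-5773940, 223729)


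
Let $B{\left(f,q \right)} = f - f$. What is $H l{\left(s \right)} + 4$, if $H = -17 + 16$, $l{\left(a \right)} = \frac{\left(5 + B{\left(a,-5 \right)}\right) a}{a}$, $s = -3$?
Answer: $-1$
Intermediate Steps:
$B{\left(f,q \right)} = 0$
$l{\left(a \right)} = 5$ ($l{\left(a \right)} = \frac{\left(5 + 0\right) a}{a} = \frac{5 a}{a} = 5$)
$H = -1$
$H l{\left(s \right)} + 4 = \left(-1\right) 5 + 4 = -5 + 4 = -1$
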